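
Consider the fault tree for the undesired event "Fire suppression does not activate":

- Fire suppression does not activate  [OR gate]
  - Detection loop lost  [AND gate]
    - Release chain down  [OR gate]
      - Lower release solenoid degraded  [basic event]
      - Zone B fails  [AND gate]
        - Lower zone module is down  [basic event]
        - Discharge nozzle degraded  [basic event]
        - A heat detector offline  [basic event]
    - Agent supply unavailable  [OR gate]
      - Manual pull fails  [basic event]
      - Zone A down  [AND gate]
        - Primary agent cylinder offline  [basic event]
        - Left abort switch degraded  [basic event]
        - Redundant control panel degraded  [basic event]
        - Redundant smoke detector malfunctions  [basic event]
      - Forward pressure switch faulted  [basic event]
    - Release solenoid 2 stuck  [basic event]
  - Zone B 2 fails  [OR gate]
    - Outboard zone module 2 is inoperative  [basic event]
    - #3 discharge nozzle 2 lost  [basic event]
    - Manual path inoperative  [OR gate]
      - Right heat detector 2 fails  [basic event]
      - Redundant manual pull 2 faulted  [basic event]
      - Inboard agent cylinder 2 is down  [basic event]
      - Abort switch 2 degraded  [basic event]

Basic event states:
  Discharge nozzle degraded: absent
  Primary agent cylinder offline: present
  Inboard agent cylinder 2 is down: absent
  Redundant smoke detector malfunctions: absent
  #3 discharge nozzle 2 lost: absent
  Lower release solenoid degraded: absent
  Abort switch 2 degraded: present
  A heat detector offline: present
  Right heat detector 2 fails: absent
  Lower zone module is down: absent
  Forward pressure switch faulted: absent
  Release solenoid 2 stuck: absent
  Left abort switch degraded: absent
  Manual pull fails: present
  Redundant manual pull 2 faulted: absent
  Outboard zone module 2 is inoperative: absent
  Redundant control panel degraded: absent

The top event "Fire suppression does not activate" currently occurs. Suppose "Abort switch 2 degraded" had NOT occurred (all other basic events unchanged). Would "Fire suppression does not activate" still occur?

Counterfactual: set "Abort switch 2 degraded" to not occurred.
Zone B fails [AND]: Lower zone module is down=not, Discharge nozzle degraded=not, A heat detector offline=occurs → not all inputs occur → does not occur.
Release chain down [OR]: Lower release solenoid degraded=not, Zone B fails=not → no input occurs → does not occur.
Zone A down [AND]: Primary agent cylinder offline=occurs, Left abort switch degraded=not, Redundant control panel degraded=not, Redundant smoke detector malfunctions=not → not all inputs occur → does not occur.
Agent supply unavailable [OR]: Manual pull fails=occurs, Zone A down=not, Forward pressure switch faulted=not → at least one input occurs → occurs.
Detection loop lost [AND]: Release chain down=not, Agent supply unavailable=occurs, Release solenoid 2 stuck=not → not all inputs occur → does not occur.
Manual path inoperative [OR]: Right heat detector 2 fails=not, Redundant manual pull 2 faulted=not, Inboard agent cylinder 2 is down=not, Abort switch 2 degraded=not → no input occurs → does not occur.
Zone B 2 fails [OR]: Outboard zone module 2 is inoperative=not, #3 discharge nozzle 2 lost=not, Manual path inoperative=not → no input occurs → does not occur.
Fire suppression does not activate [OR]: Detection loop lost=not, Zone B 2 fails=not → no input occurs → does not occur.

No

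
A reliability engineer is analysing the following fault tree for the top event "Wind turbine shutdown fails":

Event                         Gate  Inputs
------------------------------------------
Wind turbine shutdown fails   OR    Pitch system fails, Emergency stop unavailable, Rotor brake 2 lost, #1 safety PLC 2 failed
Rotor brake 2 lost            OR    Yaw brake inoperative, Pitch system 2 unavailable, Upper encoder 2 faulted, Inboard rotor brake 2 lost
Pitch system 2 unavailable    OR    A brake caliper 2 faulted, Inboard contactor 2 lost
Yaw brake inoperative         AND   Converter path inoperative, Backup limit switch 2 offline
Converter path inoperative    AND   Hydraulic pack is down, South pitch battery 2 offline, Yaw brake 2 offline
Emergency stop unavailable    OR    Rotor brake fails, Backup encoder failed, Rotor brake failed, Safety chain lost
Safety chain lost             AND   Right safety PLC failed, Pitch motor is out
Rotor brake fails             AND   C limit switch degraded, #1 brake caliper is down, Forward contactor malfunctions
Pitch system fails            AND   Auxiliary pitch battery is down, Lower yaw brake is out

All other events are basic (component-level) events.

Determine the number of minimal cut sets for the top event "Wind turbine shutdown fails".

Pitch system fails [AND]: one cut set from each child combined → 1 × 1 = 1 cut set(s).
Rotor brake fails [AND]: one cut set from each child combined → 1 × 1 × 1 = 1 cut set(s).
Safety chain lost [AND]: one cut set from each child combined → 1 × 1 = 1 cut set(s).
Emergency stop unavailable [OR]: union of children's cut sets → 4 cut set(s).
Converter path inoperative [AND]: one cut set from each child combined → 1 × 1 × 1 = 1 cut set(s).
Yaw brake inoperative [AND]: one cut set from each child combined → 1 × 1 = 1 cut set(s).
Pitch system 2 unavailable [OR]: union of children's cut sets → 2 cut set(s).
Rotor brake 2 lost [OR]: union of children's cut sets → 5 cut set(s).
Wind turbine shutdown fails [OR]: union of children's cut sets → 11 cut set(s).

11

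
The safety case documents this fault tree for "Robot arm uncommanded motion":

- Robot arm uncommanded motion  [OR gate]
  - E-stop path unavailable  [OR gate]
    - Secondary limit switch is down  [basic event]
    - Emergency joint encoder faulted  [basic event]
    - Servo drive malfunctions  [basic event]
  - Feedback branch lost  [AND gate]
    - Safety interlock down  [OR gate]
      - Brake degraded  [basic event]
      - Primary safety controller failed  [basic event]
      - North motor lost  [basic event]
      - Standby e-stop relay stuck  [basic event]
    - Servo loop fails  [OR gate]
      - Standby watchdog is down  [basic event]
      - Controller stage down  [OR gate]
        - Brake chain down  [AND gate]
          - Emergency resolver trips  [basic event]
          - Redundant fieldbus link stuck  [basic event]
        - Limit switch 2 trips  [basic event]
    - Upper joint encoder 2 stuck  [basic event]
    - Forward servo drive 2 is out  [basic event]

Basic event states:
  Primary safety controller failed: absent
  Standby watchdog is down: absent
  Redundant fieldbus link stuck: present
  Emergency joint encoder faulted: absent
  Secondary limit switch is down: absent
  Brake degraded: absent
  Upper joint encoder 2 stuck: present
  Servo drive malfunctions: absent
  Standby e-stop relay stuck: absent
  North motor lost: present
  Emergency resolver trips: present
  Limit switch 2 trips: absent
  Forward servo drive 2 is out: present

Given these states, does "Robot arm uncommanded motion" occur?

Yes

E-stop path unavailable [OR]: Secondary limit switch is down=not, Emergency joint encoder faulted=not, Servo drive malfunctions=not → no input occurs → does not occur.
Safety interlock down [OR]: Brake degraded=not, Primary safety controller failed=not, North motor lost=occurs, Standby e-stop relay stuck=not → at least one input occurs → occurs.
Brake chain down [AND]: Emergency resolver trips=occurs, Redundant fieldbus link stuck=occurs → all inputs occur → occurs.
Controller stage down [OR]: Brake chain down=occurs, Limit switch 2 trips=not → at least one input occurs → occurs.
Servo loop fails [OR]: Standby watchdog is down=not, Controller stage down=occurs → at least one input occurs → occurs.
Feedback branch lost [AND]: Safety interlock down=occurs, Servo loop fails=occurs, Upper joint encoder 2 stuck=occurs, Forward servo drive 2 is out=occurs → all inputs occur → occurs.
Robot arm uncommanded motion [OR]: E-stop path unavailable=not, Feedback branch lost=occurs → at least one input occurs → occurs.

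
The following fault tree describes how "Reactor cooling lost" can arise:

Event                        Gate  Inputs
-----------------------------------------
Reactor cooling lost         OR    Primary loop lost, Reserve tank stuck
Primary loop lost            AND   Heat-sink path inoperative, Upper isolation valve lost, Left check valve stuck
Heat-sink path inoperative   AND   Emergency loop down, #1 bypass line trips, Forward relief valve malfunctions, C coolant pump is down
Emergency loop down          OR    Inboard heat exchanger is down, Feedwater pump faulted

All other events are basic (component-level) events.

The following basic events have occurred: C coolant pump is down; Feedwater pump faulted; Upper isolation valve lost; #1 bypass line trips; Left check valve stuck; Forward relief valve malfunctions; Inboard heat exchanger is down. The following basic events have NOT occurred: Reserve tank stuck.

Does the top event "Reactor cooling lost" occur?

Emergency loop down [OR]: Inboard heat exchanger is down=occurs, Feedwater pump faulted=occurs → at least one input occurs → occurs.
Heat-sink path inoperative [AND]: Emergency loop down=occurs, #1 bypass line trips=occurs, Forward relief valve malfunctions=occurs, C coolant pump is down=occurs → all inputs occur → occurs.
Primary loop lost [AND]: Heat-sink path inoperative=occurs, Upper isolation valve lost=occurs, Left check valve stuck=occurs → all inputs occur → occurs.
Reactor cooling lost [OR]: Primary loop lost=occurs, Reserve tank stuck=not → at least one input occurs → occurs.

Yes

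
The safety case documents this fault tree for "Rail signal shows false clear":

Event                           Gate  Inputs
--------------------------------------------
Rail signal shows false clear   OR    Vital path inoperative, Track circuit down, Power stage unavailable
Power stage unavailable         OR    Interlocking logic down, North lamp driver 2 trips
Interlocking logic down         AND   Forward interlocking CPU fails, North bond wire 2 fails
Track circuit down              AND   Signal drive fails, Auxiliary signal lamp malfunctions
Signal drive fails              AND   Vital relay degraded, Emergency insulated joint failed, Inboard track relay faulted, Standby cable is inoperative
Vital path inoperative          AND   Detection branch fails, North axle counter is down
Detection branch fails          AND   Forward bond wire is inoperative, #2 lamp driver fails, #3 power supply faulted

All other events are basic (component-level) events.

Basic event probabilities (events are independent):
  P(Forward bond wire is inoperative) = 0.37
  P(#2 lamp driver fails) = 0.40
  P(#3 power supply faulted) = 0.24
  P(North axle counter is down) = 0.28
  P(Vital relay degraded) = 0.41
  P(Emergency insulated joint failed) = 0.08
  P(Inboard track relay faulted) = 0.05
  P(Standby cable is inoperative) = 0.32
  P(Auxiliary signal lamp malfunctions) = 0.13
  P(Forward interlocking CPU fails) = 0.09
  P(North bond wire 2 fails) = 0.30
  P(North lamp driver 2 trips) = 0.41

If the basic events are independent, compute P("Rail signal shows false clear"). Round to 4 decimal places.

P(Detection branch fails) [AND] = 0.37 × 0.40 × 0.24 = 0.035520
P(Vital path inoperative) [AND] = 0.035520 × 0.28 = 0.009946
P(Signal drive fails) [AND] = 0.41 × 0.08 × 0.05 × 0.32 = 0.000525
P(Track circuit down) [AND] = 0.000525 × 0.13 = 0.000068
P(Interlocking logic down) [AND] = 0.09 × 0.30 = 0.027000
P(Power stage unavailable) [OR] = 1 − (1−0.027000) × (1−0.41) = 0.425930
P(Rail signal shows false clear) [OR] = 1 − (1−0.009946) × (1−0.000068) × (1−0.425930) = 0.431678
Rounded to 4 decimal places: P(Rail signal shows false clear) ≈ 0.4317.

0.4317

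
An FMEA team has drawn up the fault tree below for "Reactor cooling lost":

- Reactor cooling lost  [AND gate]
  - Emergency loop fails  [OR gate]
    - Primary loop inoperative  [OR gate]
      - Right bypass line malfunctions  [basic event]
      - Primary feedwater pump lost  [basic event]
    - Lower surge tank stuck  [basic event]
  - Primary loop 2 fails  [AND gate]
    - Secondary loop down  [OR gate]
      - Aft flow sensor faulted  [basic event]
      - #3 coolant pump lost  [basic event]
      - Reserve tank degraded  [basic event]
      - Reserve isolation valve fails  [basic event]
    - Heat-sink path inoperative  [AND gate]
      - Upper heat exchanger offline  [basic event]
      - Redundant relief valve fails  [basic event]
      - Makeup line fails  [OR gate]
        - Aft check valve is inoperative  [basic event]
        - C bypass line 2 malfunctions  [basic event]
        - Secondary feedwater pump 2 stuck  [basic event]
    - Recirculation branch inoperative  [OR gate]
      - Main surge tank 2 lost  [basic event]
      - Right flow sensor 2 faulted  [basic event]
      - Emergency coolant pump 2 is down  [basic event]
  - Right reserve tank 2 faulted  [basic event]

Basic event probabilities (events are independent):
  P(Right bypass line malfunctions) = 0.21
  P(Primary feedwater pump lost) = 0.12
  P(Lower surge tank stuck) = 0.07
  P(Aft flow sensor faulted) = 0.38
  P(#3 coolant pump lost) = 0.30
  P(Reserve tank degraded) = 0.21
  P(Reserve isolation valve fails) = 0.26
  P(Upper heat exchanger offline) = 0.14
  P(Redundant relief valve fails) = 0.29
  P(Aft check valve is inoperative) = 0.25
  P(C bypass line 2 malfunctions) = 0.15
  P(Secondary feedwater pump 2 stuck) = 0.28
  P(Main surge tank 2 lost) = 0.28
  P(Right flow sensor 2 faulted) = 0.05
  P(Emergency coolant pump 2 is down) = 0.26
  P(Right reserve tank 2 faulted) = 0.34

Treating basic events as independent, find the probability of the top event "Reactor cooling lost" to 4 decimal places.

P(Primary loop inoperative) [OR] = 1 − (1−0.21) × (1−0.12) = 0.304800
P(Emergency loop fails) [OR] = 1 − (1−0.304800) × (1−0.07) = 0.353464
P(Secondary loop down) [OR] = 1 − (1−0.38) × (1−0.30) × (1−0.21) × (1−0.26) = 0.746284
P(Makeup line fails) [OR] = 1 − (1−0.25) × (1−0.15) × (1−0.28) = 0.541000
P(Heat-sink path inoperative) [AND] = 0.14 × 0.29 × 0.541000 = 0.021965
P(Recirculation branch inoperative) [OR] = 1 − (1−0.28) × (1−0.05) × (1−0.26) = 0.493840
P(Primary loop 2 fails) [AND] = 0.746284 × 0.021965 × 0.493840 = 0.008095
P(Reactor cooling lost) [AND] = 0.353464 × 0.008095 × 0.34 = 0.000973
Rounded to 4 decimal places: P(Reactor cooling lost) ≈ 0.0010.

0.0010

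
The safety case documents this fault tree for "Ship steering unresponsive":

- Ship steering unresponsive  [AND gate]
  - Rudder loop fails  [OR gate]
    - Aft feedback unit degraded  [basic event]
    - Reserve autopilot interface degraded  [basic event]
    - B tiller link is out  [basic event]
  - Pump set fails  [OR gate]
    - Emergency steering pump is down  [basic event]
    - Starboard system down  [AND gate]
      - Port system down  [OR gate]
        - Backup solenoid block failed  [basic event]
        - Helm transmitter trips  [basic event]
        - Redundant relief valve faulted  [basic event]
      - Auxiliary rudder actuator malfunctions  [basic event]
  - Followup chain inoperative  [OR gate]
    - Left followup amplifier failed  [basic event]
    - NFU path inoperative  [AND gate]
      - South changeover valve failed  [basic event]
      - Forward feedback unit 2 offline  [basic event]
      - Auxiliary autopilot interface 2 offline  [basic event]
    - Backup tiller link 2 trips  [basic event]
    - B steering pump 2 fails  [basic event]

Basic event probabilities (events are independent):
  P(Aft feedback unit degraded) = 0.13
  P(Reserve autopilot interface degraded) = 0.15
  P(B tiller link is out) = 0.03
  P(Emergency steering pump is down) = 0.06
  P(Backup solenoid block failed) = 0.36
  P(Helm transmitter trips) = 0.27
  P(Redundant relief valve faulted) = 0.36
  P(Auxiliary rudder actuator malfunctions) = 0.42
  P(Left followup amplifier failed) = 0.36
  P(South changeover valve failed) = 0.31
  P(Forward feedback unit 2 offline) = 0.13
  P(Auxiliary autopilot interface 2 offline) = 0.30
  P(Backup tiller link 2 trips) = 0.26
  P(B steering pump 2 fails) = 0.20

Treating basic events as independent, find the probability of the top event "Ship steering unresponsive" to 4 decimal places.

P(Rudder loop fails) [OR] = 1 − (1−0.13) × (1−0.15) × (1−0.03) = 0.282685
P(Port system down) [OR] = 1 − (1−0.36) × (1−0.27) × (1−0.36) = 0.700992
P(Starboard system down) [AND] = 0.700992 × 0.42 = 0.294417
P(Pump set fails) [OR] = 1 − (1−0.06) × (1−0.294417) = 0.336752
P(NFU path inoperative) [AND] = 0.31 × 0.13 × 0.30 = 0.012090
P(Followup chain inoperative) [OR] = 1 − (1−0.36) × (1−0.012090) × (1−0.26) × (1−0.20) = 0.625701
P(Ship steering unresponsive) [AND] = 0.282685 × 0.336752 × 0.625701 = 0.059563
Rounded to 4 decimal places: P(Ship steering unresponsive) ≈ 0.0596.

0.0596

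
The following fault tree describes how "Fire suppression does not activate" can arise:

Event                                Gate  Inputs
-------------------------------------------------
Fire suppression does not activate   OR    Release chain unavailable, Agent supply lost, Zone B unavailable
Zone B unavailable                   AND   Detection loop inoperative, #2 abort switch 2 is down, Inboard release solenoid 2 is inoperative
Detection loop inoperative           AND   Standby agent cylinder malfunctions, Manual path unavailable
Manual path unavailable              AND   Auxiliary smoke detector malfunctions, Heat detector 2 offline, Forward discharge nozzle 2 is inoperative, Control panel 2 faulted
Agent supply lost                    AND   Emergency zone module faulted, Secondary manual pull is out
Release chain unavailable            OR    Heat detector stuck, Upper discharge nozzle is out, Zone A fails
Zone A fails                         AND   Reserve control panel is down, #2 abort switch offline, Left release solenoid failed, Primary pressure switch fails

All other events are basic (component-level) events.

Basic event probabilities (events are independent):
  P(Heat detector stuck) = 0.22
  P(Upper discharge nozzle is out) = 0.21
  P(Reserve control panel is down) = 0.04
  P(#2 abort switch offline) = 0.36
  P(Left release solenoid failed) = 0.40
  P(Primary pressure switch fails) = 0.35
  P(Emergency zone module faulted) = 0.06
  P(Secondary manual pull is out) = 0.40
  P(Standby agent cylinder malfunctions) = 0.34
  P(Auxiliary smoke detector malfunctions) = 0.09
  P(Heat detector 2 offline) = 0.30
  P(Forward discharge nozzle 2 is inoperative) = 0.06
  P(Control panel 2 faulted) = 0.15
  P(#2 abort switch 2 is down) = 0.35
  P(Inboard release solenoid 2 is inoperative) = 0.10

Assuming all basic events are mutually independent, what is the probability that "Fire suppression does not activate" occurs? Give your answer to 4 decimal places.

P(Zone A fails) [AND] = 0.04 × 0.36 × 0.40 × 0.35 = 0.002016
P(Release chain unavailable) [OR] = 1 − (1−0.22) × (1−0.21) × (1−0.002016) = 0.385042
P(Agent supply lost) [AND] = 0.06 × 0.40 = 0.024000
P(Manual path unavailable) [AND] = 0.09 × 0.30 × 0.06 × 0.15 = 0.000243
P(Detection loop inoperative) [AND] = 0.34 × 0.000243 = 0.000083
P(Zone B unavailable) [AND] = 0.000083 × 0.35 × 0.10 = 0.000003
P(Fire suppression does not activate) [OR] = 1 − (1−0.385042) × (1−0.024000) × (1−0.000003) = 0.399803
Rounded to 4 decimal places: P(Fire suppression does not activate) ≈ 0.3998.

0.3998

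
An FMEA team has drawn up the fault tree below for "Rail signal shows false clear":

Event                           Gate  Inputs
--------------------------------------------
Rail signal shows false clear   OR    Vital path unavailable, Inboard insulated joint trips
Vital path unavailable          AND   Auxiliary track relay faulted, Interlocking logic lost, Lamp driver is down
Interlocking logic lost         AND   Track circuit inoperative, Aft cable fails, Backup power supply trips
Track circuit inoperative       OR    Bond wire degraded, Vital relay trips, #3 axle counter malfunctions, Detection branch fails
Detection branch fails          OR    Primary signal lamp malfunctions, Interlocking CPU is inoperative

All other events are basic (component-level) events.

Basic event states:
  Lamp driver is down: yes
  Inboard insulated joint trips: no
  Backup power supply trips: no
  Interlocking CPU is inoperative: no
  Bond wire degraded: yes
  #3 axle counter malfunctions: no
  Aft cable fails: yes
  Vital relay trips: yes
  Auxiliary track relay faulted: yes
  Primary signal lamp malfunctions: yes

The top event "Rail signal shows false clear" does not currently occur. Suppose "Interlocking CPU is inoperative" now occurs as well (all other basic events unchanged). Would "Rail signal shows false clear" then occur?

Counterfactual: set "Interlocking CPU is inoperative" to occurred.
Detection branch fails [OR]: Primary signal lamp malfunctions=occurs, Interlocking CPU is inoperative=occurs → at least one input occurs → occurs.
Track circuit inoperative [OR]: Bond wire degraded=occurs, Vital relay trips=occurs, #3 axle counter malfunctions=not, Detection branch fails=occurs → at least one input occurs → occurs.
Interlocking logic lost [AND]: Track circuit inoperative=occurs, Aft cable fails=occurs, Backup power supply trips=not → not all inputs occur → does not occur.
Vital path unavailable [AND]: Auxiliary track relay faulted=occurs, Interlocking logic lost=not, Lamp driver is down=occurs → not all inputs occur → does not occur.
Rail signal shows false clear [OR]: Vital path unavailable=not, Inboard insulated joint trips=not → no input occurs → does not occur.

No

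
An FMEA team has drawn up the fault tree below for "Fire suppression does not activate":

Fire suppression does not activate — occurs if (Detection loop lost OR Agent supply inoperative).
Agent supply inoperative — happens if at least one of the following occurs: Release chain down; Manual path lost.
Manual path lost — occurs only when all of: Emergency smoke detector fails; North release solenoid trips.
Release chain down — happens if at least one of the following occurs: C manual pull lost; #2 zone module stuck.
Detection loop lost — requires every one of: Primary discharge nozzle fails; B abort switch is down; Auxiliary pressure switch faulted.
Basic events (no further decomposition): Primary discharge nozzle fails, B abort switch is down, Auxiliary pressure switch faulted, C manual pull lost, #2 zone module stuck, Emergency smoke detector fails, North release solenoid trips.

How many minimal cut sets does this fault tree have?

Detection loop lost [AND]: one cut set from each child combined → 1 × 1 × 1 = 1 cut set(s).
Release chain down [OR]: union of children's cut sets → 2 cut set(s).
Manual path lost [AND]: one cut set from each child combined → 1 × 1 = 1 cut set(s).
Agent supply inoperative [OR]: union of children's cut sets → 3 cut set(s).
Fire suppression does not activate [OR]: union of children's cut sets → 4 cut set(s).
Minimal cut sets: {Auxiliary pressure switch faulted, B abort switch is down, Primary discharge nozzle fails}; {C manual pull lost}; {#2 zone module stuck}; {Emergency smoke detector fails, North release solenoid trips}.

4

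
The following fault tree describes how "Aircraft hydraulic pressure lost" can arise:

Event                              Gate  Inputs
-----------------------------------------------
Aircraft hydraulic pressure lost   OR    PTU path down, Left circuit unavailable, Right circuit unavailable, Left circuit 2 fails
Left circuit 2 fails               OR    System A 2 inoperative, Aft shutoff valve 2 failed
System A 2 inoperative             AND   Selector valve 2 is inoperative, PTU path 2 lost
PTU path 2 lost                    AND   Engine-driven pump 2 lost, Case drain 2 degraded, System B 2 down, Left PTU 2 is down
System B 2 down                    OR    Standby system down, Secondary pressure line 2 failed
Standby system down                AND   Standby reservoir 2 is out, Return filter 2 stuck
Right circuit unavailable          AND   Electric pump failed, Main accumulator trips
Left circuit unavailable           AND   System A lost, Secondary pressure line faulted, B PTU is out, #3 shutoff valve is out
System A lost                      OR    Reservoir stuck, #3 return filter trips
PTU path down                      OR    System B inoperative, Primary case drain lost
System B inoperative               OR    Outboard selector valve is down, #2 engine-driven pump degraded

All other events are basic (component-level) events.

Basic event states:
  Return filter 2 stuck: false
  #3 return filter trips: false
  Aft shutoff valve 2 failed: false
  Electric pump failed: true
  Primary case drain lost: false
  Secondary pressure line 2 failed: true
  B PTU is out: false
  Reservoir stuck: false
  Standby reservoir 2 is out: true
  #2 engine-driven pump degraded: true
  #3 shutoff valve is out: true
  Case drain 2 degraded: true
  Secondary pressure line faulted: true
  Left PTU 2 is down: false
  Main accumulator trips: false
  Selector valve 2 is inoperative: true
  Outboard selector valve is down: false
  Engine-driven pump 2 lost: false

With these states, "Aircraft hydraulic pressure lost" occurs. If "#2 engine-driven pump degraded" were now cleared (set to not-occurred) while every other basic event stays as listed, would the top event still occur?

No

Counterfactual: set "#2 engine-driven pump degraded" to not occurred.
System B inoperative [OR]: Outboard selector valve is down=not, #2 engine-driven pump degraded=not → no input occurs → does not occur.
PTU path down [OR]: System B inoperative=not, Primary case drain lost=not → no input occurs → does not occur.
System A lost [OR]: Reservoir stuck=not, #3 return filter trips=not → no input occurs → does not occur.
Left circuit unavailable [AND]: System A lost=not, Secondary pressure line faulted=occurs, B PTU is out=not, #3 shutoff valve is out=occurs → not all inputs occur → does not occur.
Right circuit unavailable [AND]: Electric pump failed=occurs, Main accumulator trips=not → not all inputs occur → does not occur.
Standby system down [AND]: Standby reservoir 2 is out=occurs, Return filter 2 stuck=not → not all inputs occur → does not occur.
System B 2 down [OR]: Standby system down=not, Secondary pressure line 2 failed=occurs → at least one input occurs → occurs.
PTU path 2 lost [AND]: Engine-driven pump 2 lost=not, Case drain 2 degraded=occurs, System B 2 down=occurs, Left PTU 2 is down=not → not all inputs occur → does not occur.
System A 2 inoperative [AND]: Selector valve 2 is inoperative=occurs, PTU path 2 lost=not → not all inputs occur → does not occur.
Left circuit 2 fails [OR]: System A 2 inoperative=not, Aft shutoff valve 2 failed=not → no input occurs → does not occur.
Aircraft hydraulic pressure lost [OR]: PTU path down=not, Left circuit unavailable=not, Right circuit unavailable=not, Left circuit 2 fails=not → no input occurs → does not occur.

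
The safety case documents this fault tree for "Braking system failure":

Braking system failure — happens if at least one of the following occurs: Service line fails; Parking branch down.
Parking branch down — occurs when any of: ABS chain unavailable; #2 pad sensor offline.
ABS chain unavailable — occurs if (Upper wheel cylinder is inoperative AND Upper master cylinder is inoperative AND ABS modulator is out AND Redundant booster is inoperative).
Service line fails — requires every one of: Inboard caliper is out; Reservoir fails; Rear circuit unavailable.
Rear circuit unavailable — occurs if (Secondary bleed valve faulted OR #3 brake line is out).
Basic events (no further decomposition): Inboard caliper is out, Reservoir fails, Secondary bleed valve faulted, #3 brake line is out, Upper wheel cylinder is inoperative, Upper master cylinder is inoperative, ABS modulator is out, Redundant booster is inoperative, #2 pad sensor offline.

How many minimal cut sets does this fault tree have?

4

Rear circuit unavailable [OR]: union of children's cut sets → 2 cut set(s).
Service line fails [AND]: one cut set from each child combined → 1 × 1 × 2 = 2 cut set(s).
ABS chain unavailable [AND]: one cut set from each child combined → 1 × 1 × 1 × 1 = 1 cut set(s).
Parking branch down [OR]: union of children's cut sets → 2 cut set(s).
Braking system failure [OR]: union of children's cut sets → 4 cut set(s).
Minimal cut sets: {Inboard caliper is out, Reservoir fails, Secondary bleed valve faulted}; {#3 brake line is out, Inboard caliper is out, Reservoir fails}; {ABS modulator is out, Redundant booster is inoperative, Upper master cylinder is inoperative, Upper wheel cylinder is inoperative}; {#2 pad sensor offline}.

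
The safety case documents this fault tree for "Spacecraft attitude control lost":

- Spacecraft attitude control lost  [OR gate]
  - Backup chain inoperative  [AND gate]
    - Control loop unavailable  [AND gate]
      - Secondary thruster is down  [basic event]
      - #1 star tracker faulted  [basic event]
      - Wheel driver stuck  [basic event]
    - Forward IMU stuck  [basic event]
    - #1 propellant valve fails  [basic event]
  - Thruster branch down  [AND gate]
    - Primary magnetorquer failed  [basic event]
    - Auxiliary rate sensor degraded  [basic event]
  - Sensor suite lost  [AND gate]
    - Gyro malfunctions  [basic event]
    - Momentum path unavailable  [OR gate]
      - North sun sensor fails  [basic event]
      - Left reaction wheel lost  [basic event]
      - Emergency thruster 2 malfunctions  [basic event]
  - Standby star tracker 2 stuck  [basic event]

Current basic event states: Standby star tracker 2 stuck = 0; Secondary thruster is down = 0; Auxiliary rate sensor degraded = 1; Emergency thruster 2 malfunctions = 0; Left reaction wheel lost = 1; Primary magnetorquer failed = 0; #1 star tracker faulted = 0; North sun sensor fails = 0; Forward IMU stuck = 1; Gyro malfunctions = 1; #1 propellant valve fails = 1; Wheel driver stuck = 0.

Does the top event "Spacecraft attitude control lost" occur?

Yes

Control loop unavailable [AND]: Secondary thruster is down=not, #1 star tracker faulted=not, Wheel driver stuck=not → not all inputs occur → does not occur.
Backup chain inoperative [AND]: Control loop unavailable=not, Forward IMU stuck=occurs, #1 propellant valve fails=occurs → not all inputs occur → does not occur.
Thruster branch down [AND]: Primary magnetorquer failed=not, Auxiliary rate sensor degraded=occurs → not all inputs occur → does not occur.
Momentum path unavailable [OR]: North sun sensor fails=not, Left reaction wheel lost=occurs, Emergency thruster 2 malfunctions=not → at least one input occurs → occurs.
Sensor suite lost [AND]: Gyro malfunctions=occurs, Momentum path unavailable=occurs → all inputs occur → occurs.
Spacecraft attitude control lost [OR]: Backup chain inoperative=not, Thruster branch down=not, Sensor suite lost=occurs, Standby star tracker 2 stuck=not → at least one input occurs → occurs.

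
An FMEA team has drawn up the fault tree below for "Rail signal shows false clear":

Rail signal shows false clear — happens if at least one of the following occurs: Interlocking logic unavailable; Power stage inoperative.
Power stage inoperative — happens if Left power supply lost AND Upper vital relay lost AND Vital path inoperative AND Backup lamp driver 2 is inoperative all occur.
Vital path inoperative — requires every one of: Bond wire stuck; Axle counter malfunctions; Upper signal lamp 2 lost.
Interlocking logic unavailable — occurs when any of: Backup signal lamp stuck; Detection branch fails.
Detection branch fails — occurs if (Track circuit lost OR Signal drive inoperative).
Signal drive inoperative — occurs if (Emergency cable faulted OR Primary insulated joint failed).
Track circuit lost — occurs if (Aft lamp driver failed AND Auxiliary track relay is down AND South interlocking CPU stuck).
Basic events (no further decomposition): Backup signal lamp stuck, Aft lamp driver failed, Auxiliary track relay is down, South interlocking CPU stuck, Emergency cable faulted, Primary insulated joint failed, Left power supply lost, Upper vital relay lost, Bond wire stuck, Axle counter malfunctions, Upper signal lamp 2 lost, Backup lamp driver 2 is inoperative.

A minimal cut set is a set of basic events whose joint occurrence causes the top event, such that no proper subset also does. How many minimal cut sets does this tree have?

Track circuit lost [AND]: one cut set from each child combined → 1 × 1 × 1 = 1 cut set(s).
Signal drive inoperative [OR]: union of children's cut sets → 2 cut set(s).
Detection branch fails [OR]: union of children's cut sets → 3 cut set(s).
Interlocking logic unavailable [OR]: union of children's cut sets → 4 cut set(s).
Vital path inoperative [AND]: one cut set from each child combined → 1 × 1 × 1 = 1 cut set(s).
Power stage inoperative [AND]: one cut set from each child combined → 1 × 1 × 1 × 1 = 1 cut set(s).
Rail signal shows false clear [OR]: union of children's cut sets → 5 cut set(s).
Minimal cut sets: {Backup signal lamp stuck}; {Aft lamp driver failed, Auxiliary track relay is down, South interlocking CPU stuck}; {Emergency cable faulted}; {Primary insulated joint failed}; {Axle counter malfunctions, Backup lamp driver 2 is inoperative, Bond wire stuck, Left power supply lost, Upper signal lamp 2 lost, Upper vital relay lost}.

5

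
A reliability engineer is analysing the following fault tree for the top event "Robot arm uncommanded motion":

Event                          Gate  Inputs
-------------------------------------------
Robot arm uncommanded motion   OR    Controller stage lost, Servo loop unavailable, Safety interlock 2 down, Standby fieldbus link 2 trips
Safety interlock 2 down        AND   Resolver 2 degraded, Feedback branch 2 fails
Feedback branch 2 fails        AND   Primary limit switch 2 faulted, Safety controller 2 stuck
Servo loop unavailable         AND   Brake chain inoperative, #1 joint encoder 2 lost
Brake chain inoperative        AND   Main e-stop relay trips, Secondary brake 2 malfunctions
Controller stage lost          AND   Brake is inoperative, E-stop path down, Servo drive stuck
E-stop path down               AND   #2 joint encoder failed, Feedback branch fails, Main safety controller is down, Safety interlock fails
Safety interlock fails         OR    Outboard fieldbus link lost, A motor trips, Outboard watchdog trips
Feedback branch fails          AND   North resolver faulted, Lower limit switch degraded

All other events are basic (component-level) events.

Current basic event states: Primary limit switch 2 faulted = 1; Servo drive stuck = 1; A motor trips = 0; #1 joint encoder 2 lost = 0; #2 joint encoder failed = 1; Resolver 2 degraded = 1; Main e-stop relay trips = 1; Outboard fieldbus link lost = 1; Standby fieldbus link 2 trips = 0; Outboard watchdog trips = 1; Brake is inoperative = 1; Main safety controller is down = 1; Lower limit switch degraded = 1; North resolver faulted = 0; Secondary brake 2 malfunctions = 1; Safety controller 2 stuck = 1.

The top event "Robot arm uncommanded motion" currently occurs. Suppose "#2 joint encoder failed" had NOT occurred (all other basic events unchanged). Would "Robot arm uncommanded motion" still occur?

Counterfactual: set "#2 joint encoder failed" to not occurred.
Feedback branch fails [AND]: North resolver faulted=not, Lower limit switch degraded=occurs → not all inputs occur → does not occur.
Safety interlock fails [OR]: Outboard fieldbus link lost=occurs, A motor trips=not, Outboard watchdog trips=occurs → at least one input occurs → occurs.
E-stop path down [AND]: #2 joint encoder failed=not, Feedback branch fails=not, Main safety controller is down=occurs, Safety interlock fails=occurs → not all inputs occur → does not occur.
Controller stage lost [AND]: Brake is inoperative=occurs, E-stop path down=not, Servo drive stuck=occurs → not all inputs occur → does not occur.
Brake chain inoperative [AND]: Main e-stop relay trips=occurs, Secondary brake 2 malfunctions=occurs → all inputs occur → occurs.
Servo loop unavailable [AND]: Brake chain inoperative=occurs, #1 joint encoder 2 lost=not → not all inputs occur → does not occur.
Feedback branch 2 fails [AND]: Primary limit switch 2 faulted=occurs, Safety controller 2 stuck=occurs → all inputs occur → occurs.
Safety interlock 2 down [AND]: Resolver 2 degraded=occurs, Feedback branch 2 fails=occurs → all inputs occur → occurs.
Robot arm uncommanded motion [OR]: Controller stage lost=not, Servo loop unavailable=not, Safety interlock 2 down=occurs, Standby fieldbus link 2 trips=not → at least one input occurs → occurs.

Yes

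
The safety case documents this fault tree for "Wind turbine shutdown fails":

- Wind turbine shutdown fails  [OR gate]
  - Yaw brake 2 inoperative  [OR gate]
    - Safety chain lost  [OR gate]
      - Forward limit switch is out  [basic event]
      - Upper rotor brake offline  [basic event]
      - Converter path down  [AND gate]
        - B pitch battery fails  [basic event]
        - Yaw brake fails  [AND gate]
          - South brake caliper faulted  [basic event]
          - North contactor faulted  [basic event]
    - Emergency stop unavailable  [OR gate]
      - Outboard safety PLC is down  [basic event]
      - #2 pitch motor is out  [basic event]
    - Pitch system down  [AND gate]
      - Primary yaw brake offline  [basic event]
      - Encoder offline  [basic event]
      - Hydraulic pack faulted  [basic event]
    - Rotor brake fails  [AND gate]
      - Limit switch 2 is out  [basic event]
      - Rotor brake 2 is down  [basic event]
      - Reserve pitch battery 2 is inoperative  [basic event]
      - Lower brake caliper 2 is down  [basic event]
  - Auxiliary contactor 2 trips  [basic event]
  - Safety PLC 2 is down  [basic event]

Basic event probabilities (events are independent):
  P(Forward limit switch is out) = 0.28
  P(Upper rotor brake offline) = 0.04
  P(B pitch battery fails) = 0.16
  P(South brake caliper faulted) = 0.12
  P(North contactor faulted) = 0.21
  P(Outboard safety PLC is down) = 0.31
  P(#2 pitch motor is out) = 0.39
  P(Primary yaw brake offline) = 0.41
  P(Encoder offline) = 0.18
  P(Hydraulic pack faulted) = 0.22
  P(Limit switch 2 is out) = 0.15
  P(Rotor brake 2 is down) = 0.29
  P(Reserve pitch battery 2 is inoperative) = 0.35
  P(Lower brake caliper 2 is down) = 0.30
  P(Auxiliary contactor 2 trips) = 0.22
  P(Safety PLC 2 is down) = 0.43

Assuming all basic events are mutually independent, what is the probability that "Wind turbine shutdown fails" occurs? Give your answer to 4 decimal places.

P(Yaw brake fails) [AND] = 0.12 × 0.21 = 0.025200
P(Converter path down) [AND] = 0.16 × 0.025200 = 0.004032
P(Safety chain lost) [OR] = 1 − (1−0.28) × (1−0.04) × (1−0.004032) = 0.311587
P(Emergency stop unavailable) [OR] = 1 − (1−0.31) × (1−0.39) = 0.579100
P(Pitch system down) [AND] = 0.41 × 0.18 × 0.22 = 0.016236
P(Rotor brake fails) [AND] = 0.15 × 0.29 × 0.35 × 0.30 = 0.004568
P(Yaw brake 2 inoperative) [OR] = 1 − (1−0.311587) × (1−0.579100) × (1−0.016236) × (1−0.004568) = 0.716254
P(Wind turbine shutdown fails) [OR] = 1 − (1−0.716254) × (1−0.22) × (1−0.43) = 0.873847
Rounded to 4 decimal places: P(Wind turbine shutdown fails) ≈ 0.8738.

0.8738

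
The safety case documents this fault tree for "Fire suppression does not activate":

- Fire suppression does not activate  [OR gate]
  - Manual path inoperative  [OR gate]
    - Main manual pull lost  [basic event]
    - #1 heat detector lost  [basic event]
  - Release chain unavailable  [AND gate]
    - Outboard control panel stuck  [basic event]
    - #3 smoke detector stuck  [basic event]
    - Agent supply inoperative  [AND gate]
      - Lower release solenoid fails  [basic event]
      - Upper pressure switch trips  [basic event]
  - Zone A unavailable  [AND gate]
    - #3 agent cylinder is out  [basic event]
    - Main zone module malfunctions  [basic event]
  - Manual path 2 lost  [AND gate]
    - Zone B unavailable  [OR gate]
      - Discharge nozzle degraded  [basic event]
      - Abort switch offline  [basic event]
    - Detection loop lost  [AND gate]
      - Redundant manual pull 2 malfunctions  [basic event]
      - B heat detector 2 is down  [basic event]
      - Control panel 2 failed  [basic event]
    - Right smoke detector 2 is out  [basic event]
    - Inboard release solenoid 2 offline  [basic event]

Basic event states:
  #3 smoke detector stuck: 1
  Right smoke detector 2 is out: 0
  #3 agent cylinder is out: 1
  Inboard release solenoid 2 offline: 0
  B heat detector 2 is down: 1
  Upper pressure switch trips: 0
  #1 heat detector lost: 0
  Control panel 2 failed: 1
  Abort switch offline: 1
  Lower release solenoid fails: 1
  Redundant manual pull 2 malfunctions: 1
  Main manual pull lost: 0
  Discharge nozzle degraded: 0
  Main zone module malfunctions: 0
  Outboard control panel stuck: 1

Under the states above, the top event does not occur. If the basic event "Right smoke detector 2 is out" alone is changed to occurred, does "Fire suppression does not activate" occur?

No

Counterfactual: set "Right smoke detector 2 is out" to occurred.
Manual path inoperative [OR]: Main manual pull lost=not, #1 heat detector lost=not → no input occurs → does not occur.
Agent supply inoperative [AND]: Lower release solenoid fails=occurs, Upper pressure switch trips=not → not all inputs occur → does not occur.
Release chain unavailable [AND]: Outboard control panel stuck=occurs, #3 smoke detector stuck=occurs, Agent supply inoperative=not → not all inputs occur → does not occur.
Zone A unavailable [AND]: #3 agent cylinder is out=occurs, Main zone module malfunctions=not → not all inputs occur → does not occur.
Zone B unavailable [OR]: Discharge nozzle degraded=not, Abort switch offline=occurs → at least one input occurs → occurs.
Detection loop lost [AND]: Redundant manual pull 2 malfunctions=occurs, B heat detector 2 is down=occurs, Control panel 2 failed=occurs → all inputs occur → occurs.
Manual path 2 lost [AND]: Zone B unavailable=occurs, Detection loop lost=occurs, Right smoke detector 2 is out=occurs, Inboard release solenoid 2 offline=not → not all inputs occur → does not occur.
Fire suppression does not activate [OR]: Manual path inoperative=not, Release chain unavailable=not, Zone A unavailable=not, Manual path 2 lost=not → no input occurs → does not occur.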